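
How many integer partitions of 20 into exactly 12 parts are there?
p(20, 12 parts) = 22

Partitions of n into exactly k parts are in bijection with partitions of n − k into at most k parts (subtract 1 from each part). So p(20, exactly 12) = p(8, parts ≤ 12). Computing via the recurrence p(m, j) = p(m, j−1) + p(m−j, j) gives 22.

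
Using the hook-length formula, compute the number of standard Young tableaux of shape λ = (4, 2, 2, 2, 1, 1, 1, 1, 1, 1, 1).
# SYT of shape (4, 2, 2, 2, 1, 1, 1, 1, 1, 1, 1) = 70720

Hook-length formula: f^λ = n! / Π hook(c), product over all cells c of the Young diagram. For λ = (4, 2, 2, 2, 1, 1, 1, 1, 1, 1, 1), n = 17 boxes. Hook lengths by row (left-to-right, top-to-bottom): [14, 6, 2, 1]; [11, 3]; [10, 2]; [9, 1]; [7]; [6]; [5]; [4]; [3]; [2]; [1]. Product of hooks = 5029516800. So f^λ = 17! / 5029516800 = 355687428096000 / 5029516800 = 70720.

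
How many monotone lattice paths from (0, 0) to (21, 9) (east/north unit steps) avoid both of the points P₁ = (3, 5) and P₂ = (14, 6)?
Number of paths = 9326950

Inclusion–exclusion. Total paths: C(30, 21) = 14307150. Through P₁: C(8, 3)·C(22, 18) = 409640. Through P₂: C(20, 14)·C(10, 7) = 4651200. Since P₁ is strictly southwest of P₂, a monotone path through both must visit P₁ then P₂; paths through both = C(8, 3)·C(12, 11)·C(10, 7) = 80640. Avoid both = 14307150 − 409640 − 4651200 + 80640 = 9326950.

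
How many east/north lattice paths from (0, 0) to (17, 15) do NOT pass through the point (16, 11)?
Number of paths = 500533245

Total paths from (0, 0) to (17, 15): C(32, 17) = 565722720. Paths through (16, 11): (paths (0, 0) → (16, 11)) × (paths (16, 11) → (17, 15)) = C(27, 16) · C(5, 1) = 13037895 · 5 = 65189475. Avoidance count = 565722720 − 65189475 = 500533245.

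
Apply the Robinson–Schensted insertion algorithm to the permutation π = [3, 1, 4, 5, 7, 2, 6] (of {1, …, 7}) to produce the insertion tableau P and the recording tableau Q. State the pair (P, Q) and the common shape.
P = [1, 2, 5, 6] / [3, 4, 7];  Q = [1, 3, 4, 5] / [2, 6, 7];  common shape = (4, 3)

Row-insert the values π_1, π_2, … into P one at a time, bumping the leftmost entry strictly greater than the inserted value down to the next row. The recording tableau Q records, in position (i, j), the step at which that cell was added to P.
  Insert 3 (step 1): P = [3];  Q = [1]
  Insert 1 (step 2): P = [1] / [3];  Q = [1] / [2]
  Insert 4 (step 3): P = [1, 4] / [3];  Q = [1, 3] / [2]
  Insert 5 (step 4): P = [1, 4, 5] / [3];  Q = [1, 3, 4] / [2]
  Insert 7 (step 5): P = [1, 4, 5, 7] / [3];  Q = [1, 3, 4, 5] / [2]
  Insert 2 (step 6): P = [1, 2, 5, 7] / [3, 4];  Q = [1, 3, 4, 5] / [2, 6]
  Insert 6 (step 7): P = [1, 2, 5, 6] / [3, 4, 7];  Q = [1, 3, 4, 5] / [2, 6, 7]
Final shape: (4, 3).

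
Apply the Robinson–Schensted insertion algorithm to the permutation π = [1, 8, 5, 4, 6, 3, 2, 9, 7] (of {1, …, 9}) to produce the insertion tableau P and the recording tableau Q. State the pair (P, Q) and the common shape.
P = [1, 2, 6, 7] / [3, 9] / [4] / [5] / [8];  Q = [1, 2, 5, 8] / [3, 9] / [4] / [6] / [7];  common shape = (4, 2, 1, 1, 1)

Row-insert the values π_1, π_2, … into P one at a time, bumping the leftmost entry strictly greater than the inserted value down to the next row. The recording tableau Q records, in position (i, j), the step at which that cell was added to P.
  Insert 1 (step 1): P = [1];  Q = [1]
  Insert 8 (step 2): P = [1, 8];  Q = [1, 2]
  Insert 5 (step 3): P = [1, 5] / [8];  Q = [1, 2] / [3]
  Insert 4 (step 4): P = [1, 4] / [5] / [8];  Q = [1, 2] / [3] / [4]
  Insert 6 (step 5): P = [1, 4, 6] / [5] / [8];  Q = [1, 2, 5] / [3] / [4]
  Insert 3 (step 6): P = [1, 3, 6] / [4] / [5] / [8];  Q = [1, 2, 5] / [3] / [4] / [6]
  Insert 2 (step 7): P = [1, 2, 6] / [3] / [4] / [5] / [8];  Q = [1, 2, 5] / [3] / [4] / [6] / [7]
  Insert 9 (step 8): P = [1, 2, 6, 9] / [3] / [4] / [5] / [8];  Q = [1, 2, 5, 8] / [3] / [4] / [6] / [7]
  Insert 7 (step 9): P = [1, 2, 6, 7] / [3, 9] / [4] / [5] / [8];  Q = [1, 2, 5, 8] / [3, 9] / [4] / [6] / [7]
Final shape: (4, 2, 1, 1, 1).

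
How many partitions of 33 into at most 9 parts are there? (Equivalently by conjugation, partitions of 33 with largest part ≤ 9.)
p(33, parts ≤ 9) = 4904

Use the recurrence p(n, m) = p(n, m−1) + p(n−m, m): either the largest part is < m (count p(n, m−1)) or the largest part is exactly m (remove one copy of m, count p(n−m, m)). With p(0, ·) = 1 this gives p(33, parts ≤ 9) = 4904. (By conjugating Young diagrams, this also counts partitions of 33 into at most 9 parts.)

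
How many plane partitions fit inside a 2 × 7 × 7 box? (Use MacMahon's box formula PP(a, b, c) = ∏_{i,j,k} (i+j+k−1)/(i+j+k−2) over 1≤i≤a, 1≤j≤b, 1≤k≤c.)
PP(2, 7, 7) = 2760615

Evaluate the triple product over i = 1..2, j = 1..7, k = 1..7. The factors are (2/1) · (3/2) · (4/3) · (5/4) · (6/5) · (7/6) · (8/7) · (3/2) · … (98 factors total). The numerators and denominators telescope so the product is an integer; carrying out the multiplication exactly gives PP(2, 7, 7) = 2760615.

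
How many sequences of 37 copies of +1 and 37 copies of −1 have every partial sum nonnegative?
C_37 = 45950804324621742364

These ballot sequences are counted by the Catalan number C_n = (1/(n + 1)) · C(2n, n). For n = 37: C_37 = (1/38) · C(74, 37) = 1746130564335626209832/38 = 45950804324621742364.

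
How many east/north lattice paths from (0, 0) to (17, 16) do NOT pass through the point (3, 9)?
Number of paths = 1141221510

Total paths from (0, 0) to (17, 16): C(33, 17) = 1166803110. Paths through (3, 9): (paths (0, 0) → (3, 9)) × (paths (3, 9) → (17, 16)) = C(12, 3) · C(21, 14) = 220 · 116280 = 25581600. Avoidance count = 1166803110 − 25581600 = 1141221510.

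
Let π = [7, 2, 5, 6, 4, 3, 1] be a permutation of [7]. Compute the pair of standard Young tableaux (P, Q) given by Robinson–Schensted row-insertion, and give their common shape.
P = [1, 3, 6] / [2] / [4] / [5] / [7];  Q = [1, 3, 4] / [2] / [5] / [6] / [7];  common shape = (3, 1, 1, 1, 1)

Row-insert the values π_1, π_2, … into P one at a time, bumping the leftmost entry strictly greater than the inserted value down to the next row. The recording tableau Q records, in position (i, j), the step at which that cell was added to P.
  Insert 7 (step 1): P = [7];  Q = [1]
  Insert 2 (step 2): P = [2] / [7];  Q = [1] / [2]
  Insert 5 (step 3): P = [2, 5] / [7];  Q = [1, 3] / [2]
  Insert 6 (step 4): P = [2, 5, 6] / [7];  Q = [1, 3, 4] / [2]
  Insert 4 (step 5): P = [2, 4, 6] / [5] / [7];  Q = [1, 3, 4] / [2] / [5]
  Insert 3 (step 6): P = [2, 3, 6] / [4] / [5] / [7];  Q = [1, 3, 4] / [2] / [5] / [6]
  Insert 1 (step 7): P = [1, 3, 6] / [2] / [4] / [5] / [7];  Q = [1, 3, 4] / [2] / [5] / [6] / [7]
Final shape: (3, 1, 1, 1, 1).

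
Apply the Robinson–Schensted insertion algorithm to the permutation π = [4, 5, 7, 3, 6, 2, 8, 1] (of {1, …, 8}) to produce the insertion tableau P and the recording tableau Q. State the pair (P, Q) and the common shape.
P = [1, 5, 6, 8] / [2, 7] / [3] / [4];  Q = [1, 2, 3, 7] / [4, 5] / [6] / [8];  common shape = (4, 2, 1, 1)

Row-insert the values π_1, π_2, … into P one at a time, bumping the leftmost entry strictly greater than the inserted value down to the next row. The recording tableau Q records, in position (i, j), the step at which that cell was added to P.
  Insert 4 (step 1): P = [4];  Q = [1]
  Insert 5 (step 2): P = [4, 5];  Q = [1, 2]
  Insert 7 (step 3): P = [4, 5, 7];  Q = [1, 2, 3]
  Insert 3 (step 4): P = [3, 5, 7] / [4];  Q = [1, 2, 3] / [4]
  Insert 6 (step 5): P = [3, 5, 6] / [4, 7];  Q = [1, 2, 3] / [4, 5]
  Insert 2 (step 6): P = [2, 5, 6] / [3, 7] / [4];  Q = [1, 2, 3] / [4, 5] / [6]
  Insert 8 (step 7): P = [2, 5, 6, 8] / [3, 7] / [4];  Q = [1, 2, 3, 7] / [4, 5] / [6]
  Insert 1 (step 8): P = [1, 5, 6, 8] / [2, 7] / [3] / [4];  Q = [1, 2, 3, 7] / [4, 5] / [6] / [8]
Final shape: (4, 2, 1, 1).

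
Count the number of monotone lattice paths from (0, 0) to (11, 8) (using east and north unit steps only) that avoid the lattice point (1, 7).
Number of paths = 75494

Total paths from (0, 0) to (11, 8): C(19, 11) = 75582. Paths through (1, 7): (paths (0, 0) → (1, 7)) × (paths (1, 7) → (11, 8)) = C(8, 1) · C(11, 10) = 8 · 11 = 88. Avoidance count = 75582 − 88 = 75494.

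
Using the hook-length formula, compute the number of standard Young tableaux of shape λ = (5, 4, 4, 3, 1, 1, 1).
# SYT of shape (5, 4, 4, 3, 1, 1, 1) = 26453700

Hook-length formula: f^λ = n! / Π hook(c), product over all cells c of the Young diagram. For λ = (5, 4, 4, 3, 1, 1, 1), n = 19 boxes. Hook lengths by row (left-to-right, top-to-bottom): [11, 7, 6, 4, 1]; [9, 5, 4, 2]; [8, 4, 3, 1]; [6, 2, 1]; [3]; [2]; [1]. Product of hooks = 4598415360. So f^λ = 19! / 4598415360 = 121645100408832000 / 4598415360 = 26453700.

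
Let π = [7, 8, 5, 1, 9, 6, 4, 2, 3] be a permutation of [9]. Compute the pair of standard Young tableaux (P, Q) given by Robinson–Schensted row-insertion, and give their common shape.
P = [1, 2, 3] / [4, 6, 9] / [5, 8] / [7];  Q = [1, 2, 5] / [3, 6, 9] / [4, 7] / [8];  common shape = (3, 3, 2, 1)

Row-insert the values π_1, π_2, … into P one at a time, bumping the leftmost entry strictly greater than the inserted value down to the next row. The recording tableau Q records, in position (i, j), the step at which that cell was added to P.
  Insert 7 (step 1): P = [7];  Q = [1]
  Insert 8 (step 2): P = [7, 8];  Q = [1, 2]
  Insert 5 (step 3): P = [5, 8] / [7];  Q = [1, 2] / [3]
  Insert 1 (step 4): P = [1, 8] / [5] / [7];  Q = [1, 2] / [3] / [4]
  Insert 9 (step 5): P = [1, 8, 9] / [5] / [7];  Q = [1, 2, 5] / [3] / [4]
  Insert 6 (step 6): P = [1, 6, 9] / [5, 8] / [7];  Q = [1, 2, 5] / [3, 6] / [4]
  Insert 4 (step 7): P = [1, 4, 9] / [5, 6] / [7, 8];  Q = [1, 2, 5] / [3, 6] / [4, 7]
  Insert 2 (step 8): P = [1, 2, 9] / [4, 6] / [5, 8] / [7];  Q = [1, 2, 5] / [3, 6] / [4, 7] / [8]
  Insert 3 (step 9): P = [1, 2, 3] / [4, 6, 9] / [5, 8] / [7];  Q = [1, 2, 5] / [3, 6, 9] / [4, 7] / [8]
Final shape: (3, 3, 2, 1).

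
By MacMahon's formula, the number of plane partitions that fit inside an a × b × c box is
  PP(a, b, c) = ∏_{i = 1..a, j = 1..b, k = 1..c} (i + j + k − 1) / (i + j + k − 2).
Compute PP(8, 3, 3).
PP(8, 3, 3) = 259545

Evaluate the triple product over i = 1..8, j = 1..3, k = 1..3. The factors are (2/1) · (3/2) · (4/3) · (3/2) · (4/3) · (5/4) · (4/3) · (5/4) · … (72 factors total). The numerators and denominators telescope so the product is an integer; carrying out the multiplication exactly gives PP(8, 3, 3) = 259545.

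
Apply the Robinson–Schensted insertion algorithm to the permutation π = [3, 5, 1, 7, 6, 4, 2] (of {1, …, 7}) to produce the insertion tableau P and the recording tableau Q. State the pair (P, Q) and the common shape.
P = [1, 2, 6] / [3, 4] / [5] / [7];  Q = [1, 2, 4] / [3, 5] / [6] / [7];  common shape = (3, 2, 1, 1)

Row-insert the values π_1, π_2, … into P one at a time, bumping the leftmost entry strictly greater than the inserted value down to the next row. The recording tableau Q records, in position (i, j), the step at which that cell was added to P.
  Insert 3 (step 1): P = [3];  Q = [1]
  Insert 5 (step 2): P = [3, 5];  Q = [1, 2]
  Insert 1 (step 3): P = [1, 5] / [3];  Q = [1, 2] / [3]
  Insert 7 (step 4): P = [1, 5, 7] / [3];  Q = [1, 2, 4] / [3]
  Insert 6 (step 5): P = [1, 5, 6] / [3, 7];  Q = [1, 2, 4] / [3, 5]
  Insert 4 (step 6): P = [1, 4, 6] / [3, 5] / [7];  Q = [1, 2, 4] / [3, 5] / [6]
  Insert 2 (step 7): P = [1, 2, 6] / [3, 4] / [5] / [7];  Q = [1, 2, 4] / [3, 5] / [6] / [7]
Final shape: (3, 2, 1, 1).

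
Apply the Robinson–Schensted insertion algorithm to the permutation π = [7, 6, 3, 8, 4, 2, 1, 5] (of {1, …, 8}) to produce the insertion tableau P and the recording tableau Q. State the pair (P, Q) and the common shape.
P = [1, 4, 5] / [2, 8] / [3] / [6] / [7];  Q = [1, 4, 8] / [2, 5] / [3] / [6] / [7];  common shape = (3, 2, 1, 1, 1)

Row-insert the values π_1, π_2, … into P one at a time, bumping the leftmost entry strictly greater than the inserted value down to the next row. The recording tableau Q records, in position (i, j), the step at which that cell was added to P.
  Insert 7 (step 1): P = [7];  Q = [1]
  Insert 6 (step 2): P = [6] / [7];  Q = [1] / [2]
  Insert 3 (step 3): P = [3] / [6] / [7];  Q = [1] / [2] / [3]
  Insert 8 (step 4): P = [3, 8] / [6] / [7];  Q = [1, 4] / [2] / [3]
  Insert 4 (step 5): P = [3, 4] / [6, 8] / [7];  Q = [1, 4] / [2, 5] / [3]
  Insert 2 (step 6): P = [2, 4] / [3, 8] / [6] / [7];  Q = [1, 4] / [2, 5] / [3] / [6]
  Insert 1 (step 7): P = [1, 4] / [2, 8] / [3] / [6] / [7];  Q = [1, 4] / [2, 5] / [3] / [6] / [7]
  Insert 5 (step 8): P = [1, 4, 5] / [2, 8] / [3] / [6] / [7];  Q = [1, 4, 8] / [2, 5] / [3] / [6] / [7]
Final shape: (3, 2, 1, 1, 1).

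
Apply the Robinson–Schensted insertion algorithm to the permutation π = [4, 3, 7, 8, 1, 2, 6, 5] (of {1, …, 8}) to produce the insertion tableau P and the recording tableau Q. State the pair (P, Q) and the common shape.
P = [1, 2, 5] / [3, 6, 8] / [4, 7];  Q = [1, 3, 4] / [2, 6, 7] / [5, 8];  common shape = (3, 3, 2)

Row-insert the values π_1, π_2, … into P one at a time, bumping the leftmost entry strictly greater than the inserted value down to the next row. The recording tableau Q records, in position (i, j), the step at which that cell was added to P.
  Insert 4 (step 1): P = [4];  Q = [1]
  Insert 3 (step 2): P = [3] / [4];  Q = [1] / [2]
  Insert 7 (step 3): P = [3, 7] / [4];  Q = [1, 3] / [2]
  Insert 8 (step 4): P = [3, 7, 8] / [4];  Q = [1, 3, 4] / [2]
  Insert 1 (step 5): P = [1, 7, 8] / [3] / [4];  Q = [1, 3, 4] / [2] / [5]
  Insert 2 (step 6): P = [1, 2, 8] / [3, 7] / [4];  Q = [1, 3, 4] / [2, 6] / [5]
  Insert 6 (step 7): P = [1, 2, 6] / [3, 7, 8] / [4];  Q = [1, 3, 4] / [2, 6, 7] / [5]
  Insert 5 (step 8): P = [1, 2, 5] / [3, 6, 8] / [4, 7];  Q = [1, 3, 4] / [2, 6, 7] / [5, 8]
Final shape: (3, 3, 2).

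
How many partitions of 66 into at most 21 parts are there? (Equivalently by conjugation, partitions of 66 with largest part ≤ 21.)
p(66, parts ≤ 21) = 1880246

Use the recurrence p(n, m) = p(n, m−1) + p(n−m, m): either the largest part is < m (count p(n, m−1)) or the largest part is exactly m (remove one copy of m, count p(n−m, m)). With p(0, ·) = 1 this gives p(66, parts ≤ 21) = 1880246. (By conjugating Young diagrams, this also counts partitions of 66 into at most 21 parts.)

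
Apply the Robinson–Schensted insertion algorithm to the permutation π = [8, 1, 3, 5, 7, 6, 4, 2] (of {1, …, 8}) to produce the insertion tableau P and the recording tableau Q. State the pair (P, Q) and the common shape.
P = [1, 2, 4, 6] / [3] / [5] / [7] / [8];  Q = [1, 3, 4, 5] / [2] / [6] / [7] / [8];  common shape = (4, 1, 1, 1, 1)

Row-insert the values π_1, π_2, … into P one at a time, bumping the leftmost entry strictly greater than the inserted value down to the next row. The recording tableau Q records, in position (i, j), the step at which that cell was added to P.
  Insert 8 (step 1): P = [8];  Q = [1]
  Insert 1 (step 2): P = [1] / [8];  Q = [1] / [2]
  Insert 3 (step 3): P = [1, 3] / [8];  Q = [1, 3] / [2]
  Insert 5 (step 4): P = [1, 3, 5] / [8];  Q = [1, 3, 4] / [2]
  Insert 7 (step 5): P = [1, 3, 5, 7] / [8];  Q = [1, 3, 4, 5] / [2]
  Insert 6 (step 6): P = [1, 3, 5, 6] / [7] / [8];  Q = [1, 3, 4, 5] / [2] / [6]
  Insert 4 (step 7): P = [1, 3, 4, 6] / [5] / [7] / [8];  Q = [1, 3, 4, 5] / [2] / [6] / [7]
  Insert 2 (step 8): P = [1, 2, 4, 6] / [3] / [5] / [7] / [8];  Q = [1, 3, 4, 5] / [2] / [6] / [7] / [8]
Final shape: (4, 1, 1, 1, 1).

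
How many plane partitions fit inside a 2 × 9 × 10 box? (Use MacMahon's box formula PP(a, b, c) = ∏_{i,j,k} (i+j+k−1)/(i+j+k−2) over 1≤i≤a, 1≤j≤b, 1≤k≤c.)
PP(2, 9, 10) = 1551580888

Evaluate the triple product over i = 1..2, j = 1..9, k = 1..10. The factors are (2/1) · (3/2) · (4/3) · (5/4) · (6/5) · (7/6) · (8/7) · (9/8) · … (180 factors total). The numerators and denominators telescope so the product is an integer; carrying out the multiplication exactly gives PP(2, 9, 10) = 1551580888.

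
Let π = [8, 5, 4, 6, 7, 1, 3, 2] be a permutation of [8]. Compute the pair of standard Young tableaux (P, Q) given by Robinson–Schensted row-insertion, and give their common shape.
P = [1, 2, 7] / [3, 6] / [4] / [5] / [8];  Q = [1, 4, 5] / [2, 7] / [3] / [6] / [8];  common shape = (3, 2, 1, 1, 1)

Row-insert the values π_1, π_2, … into P one at a time, bumping the leftmost entry strictly greater than the inserted value down to the next row. The recording tableau Q records, in position (i, j), the step at which that cell was added to P.
  Insert 8 (step 1): P = [8];  Q = [1]
  Insert 5 (step 2): P = [5] / [8];  Q = [1] / [2]
  Insert 4 (step 3): P = [4] / [5] / [8];  Q = [1] / [2] / [3]
  Insert 6 (step 4): P = [4, 6] / [5] / [8];  Q = [1, 4] / [2] / [3]
  Insert 7 (step 5): P = [4, 6, 7] / [5] / [8];  Q = [1, 4, 5] / [2] / [3]
  Insert 1 (step 6): P = [1, 6, 7] / [4] / [5] / [8];  Q = [1, 4, 5] / [2] / [3] / [6]
  Insert 3 (step 7): P = [1, 3, 7] / [4, 6] / [5] / [8];  Q = [1, 4, 5] / [2, 7] / [3] / [6]
  Insert 2 (step 8): P = [1, 2, 7] / [3, 6] / [4] / [5] / [8];  Q = [1, 4, 5] / [2, 7] / [3] / [6] / [8]
Final shape: (3, 2, 1, 1, 1).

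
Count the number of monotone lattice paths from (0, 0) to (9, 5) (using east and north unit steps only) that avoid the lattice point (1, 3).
Number of paths = 1822

Total paths from (0, 0) to (9, 5): C(14, 9) = 2002. Paths through (1, 3): (paths (0, 0) → (1, 3)) × (paths (1, 3) → (9, 5)) = C(4, 1) · C(10, 8) = 4 · 45 = 180. Avoidance count = 2002 − 180 = 1822.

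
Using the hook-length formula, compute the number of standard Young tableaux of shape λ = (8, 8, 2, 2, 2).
# SYT of shape (8, 8, 2, 2, 2) = 148140720

Hook-length formula: f^λ = n! / Π hook(c), product over all cells c of the Young diagram. For λ = (8, 8, 2, 2, 2), n = 22 boxes. Hook lengths by row (left-to-right, top-to-bottom): [12, 11, 7, 6, 5, 4, 3, 2]; [11, 10, 6, 5, 4, 3, 2, 1]; [4, 3]; [3, 2]; [2, 1]. Product of hooks = 7587385344000. So f^λ = 22! / 7587385344000 = 1124000727777607680000 / 7587385344000 = 148140720.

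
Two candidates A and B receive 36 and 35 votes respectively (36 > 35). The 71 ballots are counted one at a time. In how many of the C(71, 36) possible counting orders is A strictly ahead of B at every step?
Strict-lead orderings = 3116285494907301262

Total orderings of the 71 votes with 36 for A: C(71, 36) = 221256270138418389602. By the Bertrand ballot formula (Cycle Lemma / reflection principle), the number of orderings in which A is strictly ahead of B throughout is (p − q)/(p + q) · C(p + q, p) = (36 − 35)/(36 + 35) · 221256270138418389602 = 3116285494907301262.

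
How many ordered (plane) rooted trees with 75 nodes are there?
C_74 = 311496878311103321137536291518809134027240

These ordered rooted trees are counted by the Catalan number C_n = (1/(n + 1)) · C(2n, n). For n = 74: C_74 = (1/75) · C(148, 74) = 23362265873332749085315221863910685052043000/75 = 311496878311103321137536291518809134027240.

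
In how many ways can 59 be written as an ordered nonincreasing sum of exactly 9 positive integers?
p(59, 9 parts) = 45812

Partitions of n into exactly k parts are in bijection with partitions of n − k into at most k parts (subtract 1 from each part). So p(59, exactly 9) = p(50, parts ≤ 9). Computing via the recurrence p(m, j) = p(m, j−1) + p(m−j, j) gives 45812.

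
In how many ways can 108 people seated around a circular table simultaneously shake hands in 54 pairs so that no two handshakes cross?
C_54 = 451959718027953471447609509424

These noncrossing handshakes are counted by the Catalan number C_n = (1/(n + 1)) · C(2n, n). For n = 54: C_54 = (1/55) · C(108, 54) = 24857784491537440929618523018320/55 = 451959718027953471447609509424.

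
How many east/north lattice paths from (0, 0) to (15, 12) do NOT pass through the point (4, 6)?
Number of paths = 14784900

Total paths from (0, 0) to (15, 12): C(27, 15) = 17383860. Paths through (4, 6): (paths (0, 0) → (4, 6)) × (paths (4, 6) → (15, 12)) = C(10, 4) · C(17, 11) = 210 · 12376 = 2598960. Avoidance count = 17383860 − 2598960 = 14784900.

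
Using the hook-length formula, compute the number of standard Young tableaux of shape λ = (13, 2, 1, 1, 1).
# SYT of shape (13, 2, 1, 1, 1) = 24192

Hook-length formula: f^λ = n! / Π hook(c), product over all cells c of the Young diagram. For λ = (13, 2, 1, 1, 1), n = 18 boxes. Hook lengths by row (left-to-right, top-to-bottom): [17, 13, 11, 10, 9, 8, 7, 6, 5, 4, 3, 2, 1]; [5, 1]; [3]; [2]; [1]. Product of hooks = 264648384000. So f^λ = 18! / 264648384000 = 6402373705728000 / 264648384000 = 24192.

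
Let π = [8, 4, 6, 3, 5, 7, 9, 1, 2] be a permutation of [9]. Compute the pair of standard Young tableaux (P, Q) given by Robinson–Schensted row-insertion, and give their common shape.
P = [1, 2, 7, 9] / [3, 5] / [4, 6] / [8];  Q = [1, 3, 6, 7] / [2, 5] / [4, 9] / [8];  common shape = (4, 2, 2, 1)

Row-insert the values π_1, π_2, … into P one at a time, bumping the leftmost entry strictly greater than the inserted value down to the next row. The recording tableau Q records, in position (i, j), the step at which that cell was added to P.
  Insert 8 (step 1): P = [8];  Q = [1]
  Insert 4 (step 2): P = [4] / [8];  Q = [1] / [2]
  Insert 6 (step 3): P = [4, 6] / [8];  Q = [1, 3] / [2]
  Insert 3 (step 4): P = [3, 6] / [4] / [8];  Q = [1, 3] / [2] / [4]
  Insert 5 (step 5): P = [3, 5] / [4, 6] / [8];  Q = [1, 3] / [2, 5] / [4]
  Insert 7 (step 6): P = [3, 5, 7] / [4, 6] / [8];  Q = [1, 3, 6] / [2, 5] / [4]
  Insert 9 (step 7): P = [3, 5, 7, 9] / [4, 6] / [8];  Q = [1, 3, 6, 7] / [2, 5] / [4]
  Insert 1 (step 8): P = [1, 5, 7, 9] / [3, 6] / [4] / [8];  Q = [1, 3, 6, 7] / [2, 5] / [4] / [8]
  Insert 2 (step 9): P = [1, 2, 7, 9] / [3, 5] / [4, 6] / [8];  Q = [1, 3, 6, 7] / [2, 5] / [4, 9] / [8]
Final shape: (4, 2, 2, 1).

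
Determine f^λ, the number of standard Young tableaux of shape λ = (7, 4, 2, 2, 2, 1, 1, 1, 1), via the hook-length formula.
# SYT of shape (7, 4, 2, 2, 2, 1, 1, 1, 1) = 296281440

Hook-length formula: f^λ = n! / Π hook(c), product over all cells c of the Young diagram. For λ = (7, 4, 2, 2, 2, 1, 1, 1, 1), n = 21 boxes. Hook lengths by row (left-to-right, top-to-bottom): [15, 10, 6, 5, 3, 2, 1]; [11, 6, 2, 1]; [8, 3]; [7, 2]; [6, 1]; [4]; [3]; [2]; [1]. Product of hooks = 172440576000. So f^λ = 21! / 172440576000 = 51090942171709440000 / 172440576000 = 296281440.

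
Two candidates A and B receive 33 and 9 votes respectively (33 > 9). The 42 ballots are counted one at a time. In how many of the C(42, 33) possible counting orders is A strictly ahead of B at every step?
Strict-lead orderings = 254795320

Total orderings of the 42 votes with 33 for A: C(42, 33) = 445891810. By the Bertrand ballot formula (Cycle Lemma / reflection principle), the number of orderings in which A is strictly ahead of B throughout is (p − q)/(p + q) · C(p + q, p) = (33 − 9)/(33 + 9) · 445891810 = 254795320.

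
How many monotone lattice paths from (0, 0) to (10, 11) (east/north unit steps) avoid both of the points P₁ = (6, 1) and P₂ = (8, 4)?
Number of paths = 330409

Inclusion–exclusion. Total paths: C(21, 10) = 352716. Through P₁: C(7, 6)·C(14, 4) = 7007. Through P₂: C(12, 8)·C(9, 2) = 17820. Since P₁ is strictly southwest of P₂, a monotone path through both must visit P₁ then P₂; paths through both = C(7, 6)·C(5, 2)·C(9, 2) = 2520. Avoid both = 352716 − 7007 − 17820 + 2520 = 330409.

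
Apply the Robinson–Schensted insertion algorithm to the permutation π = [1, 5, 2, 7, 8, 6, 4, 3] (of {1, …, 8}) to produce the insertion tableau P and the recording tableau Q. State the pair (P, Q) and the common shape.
P = [1, 2, 3, 8] / [4, 6] / [5] / [7];  Q = [1, 2, 4, 5] / [3, 6] / [7] / [8];  common shape = (4, 2, 1, 1)

Row-insert the values π_1, π_2, … into P one at a time, bumping the leftmost entry strictly greater than the inserted value down to the next row. The recording tableau Q records, in position (i, j), the step at which that cell was added to P.
  Insert 1 (step 1): P = [1];  Q = [1]
  Insert 5 (step 2): P = [1, 5];  Q = [1, 2]
  Insert 2 (step 3): P = [1, 2] / [5];  Q = [1, 2] / [3]
  Insert 7 (step 4): P = [1, 2, 7] / [5];  Q = [1, 2, 4] / [3]
  Insert 8 (step 5): P = [1, 2, 7, 8] / [5];  Q = [1, 2, 4, 5] / [3]
  Insert 6 (step 6): P = [1, 2, 6, 8] / [5, 7];  Q = [1, 2, 4, 5] / [3, 6]
  Insert 4 (step 7): P = [1, 2, 4, 8] / [5, 6] / [7];  Q = [1, 2, 4, 5] / [3, 6] / [7]
  Insert 3 (step 8): P = [1, 2, 3, 8] / [4, 6] / [5] / [7];  Q = [1, 2, 4, 5] / [3, 6] / [7] / [8]
Final shape: (4, 2, 1, 1).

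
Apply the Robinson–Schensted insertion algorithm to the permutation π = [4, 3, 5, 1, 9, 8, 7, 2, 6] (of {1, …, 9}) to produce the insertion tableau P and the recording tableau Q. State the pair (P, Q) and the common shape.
P = [1, 2, 6] / [3, 5, 7] / [4, 8] / [9];  Q = [1, 3, 5] / [2, 6, 9] / [4, 7] / [8];  common shape = (3, 3, 2, 1)

Row-insert the values π_1, π_2, … into P one at a time, bumping the leftmost entry strictly greater than the inserted value down to the next row. The recording tableau Q records, in position (i, j), the step at which that cell was added to P.
  Insert 4 (step 1): P = [4];  Q = [1]
  Insert 3 (step 2): P = [3] / [4];  Q = [1] / [2]
  Insert 5 (step 3): P = [3, 5] / [4];  Q = [1, 3] / [2]
  Insert 1 (step 4): P = [1, 5] / [3] / [4];  Q = [1, 3] / [2] / [4]
  Insert 9 (step 5): P = [1, 5, 9] / [3] / [4];  Q = [1, 3, 5] / [2] / [4]
  Insert 8 (step 6): P = [1, 5, 8] / [3, 9] / [4];  Q = [1, 3, 5] / [2, 6] / [4]
  Insert 7 (step 7): P = [1, 5, 7] / [3, 8] / [4, 9];  Q = [1, 3, 5] / [2, 6] / [4, 7]
  Insert 2 (step 8): P = [1, 2, 7] / [3, 5] / [4, 8] / [9];  Q = [1, 3, 5] / [2, 6] / [4, 7] / [8]
  Insert 6 (step 9): P = [1, 2, 6] / [3, 5, 7] / [4, 8] / [9];  Q = [1, 3, 5] / [2, 6, 9] / [4, 7] / [8]
Final shape: (3, 3, 2, 1).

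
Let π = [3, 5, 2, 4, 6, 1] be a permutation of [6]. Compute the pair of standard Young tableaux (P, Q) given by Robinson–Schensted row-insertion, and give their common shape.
P = [1, 4, 6] / [2, 5] / [3];  Q = [1, 2, 5] / [3, 4] / [6];  common shape = (3, 2, 1)

Row-insert the values π_1, π_2, … into P one at a time, bumping the leftmost entry strictly greater than the inserted value down to the next row. The recording tableau Q records, in position (i, j), the step at which that cell was added to P.
  Insert 3 (step 1): P = [3];  Q = [1]
  Insert 5 (step 2): P = [3, 5];  Q = [1, 2]
  Insert 2 (step 3): P = [2, 5] / [3];  Q = [1, 2] / [3]
  Insert 4 (step 4): P = [2, 4] / [3, 5];  Q = [1, 2] / [3, 4]
  Insert 6 (step 5): P = [2, 4, 6] / [3, 5];  Q = [1, 2, 5] / [3, 4]
  Insert 1 (step 6): P = [1, 4, 6] / [2, 5] / [3];  Q = [1, 2, 5] / [3, 4] / [6]
Final shape: (3, 2, 1).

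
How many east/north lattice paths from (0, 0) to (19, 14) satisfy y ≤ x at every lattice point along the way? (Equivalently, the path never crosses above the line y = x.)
Number of paths = 245642760

By the reflection principle (André's argument), the number of monotone paths to (19, 14) with n ≤ m that never go above y = x is C(33, 19) − C(33, 20) = 818809200 − 573166440 = 245642760.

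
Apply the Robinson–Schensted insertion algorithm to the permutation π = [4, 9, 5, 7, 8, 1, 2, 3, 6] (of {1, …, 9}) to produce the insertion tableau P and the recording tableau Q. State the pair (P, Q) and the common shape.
P = [1, 2, 3, 6] / [4, 5, 7, 8] / [9];  Q = [1, 2, 4, 5] / [3, 7, 8, 9] / [6];  common shape = (4, 4, 1)

Row-insert the values π_1, π_2, … into P one at a time, bumping the leftmost entry strictly greater than the inserted value down to the next row. The recording tableau Q records, in position (i, j), the step at which that cell was added to P.
  Insert 4 (step 1): P = [4];  Q = [1]
  Insert 9 (step 2): P = [4, 9];  Q = [1, 2]
  Insert 5 (step 3): P = [4, 5] / [9];  Q = [1, 2] / [3]
  Insert 7 (step 4): P = [4, 5, 7] / [9];  Q = [1, 2, 4] / [3]
  Insert 8 (step 5): P = [4, 5, 7, 8] / [9];  Q = [1, 2, 4, 5] / [3]
  Insert 1 (step 6): P = [1, 5, 7, 8] / [4] / [9];  Q = [1, 2, 4, 5] / [3] / [6]
  Insert 2 (step 7): P = [1, 2, 7, 8] / [4, 5] / [9];  Q = [1, 2, 4, 5] / [3, 7] / [6]
  Insert 3 (step 8): P = [1, 2, 3, 8] / [4, 5, 7] / [9];  Q = [1, 2, 4, 5] / [3, 7, 8] / [6]
  Insert 6 (step 9): P = [1, 2, 3, 6] / [4, 5, 7, 8] / [9];  Q = [1, 2, 4, 5] / [3, 7, 8, 9] / [6]
Final shape: (4, 4, 1).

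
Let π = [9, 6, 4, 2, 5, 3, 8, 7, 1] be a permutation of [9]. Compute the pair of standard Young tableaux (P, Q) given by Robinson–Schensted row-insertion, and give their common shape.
P = [1, 3, 7] / [2, 5, 8] / [4] / [6] / [9];  Q = [1, 5, 7] / [2, 6, 8] / [3] / [4] / [9];  common shape = (3, 3, 1, 1, 1)

Row-insert the values π_1, π_2, … into P one at a time, bumping the leftmost entry strictly greater than the inserted value down to the next row. The recording tableau Q records, in position (i, j), the step at which that cell was added to P.
  Insert 9 (step 1): P = [9];  Q = [1]
  Insert 6 (step 2): P = [6] / [9];  Q = [1] / [2]
  Insert 4 (step 3): P = [4] / [6] / [9];  Q = [1] / [2] / [3]
  Insert 2 (step 4): P = [2] / [4] / [6] / [9];  Q = [1] / [2] / [3] / [4]
  Insert 5 (step 5): P = [2, 5] / [4] / [6] / [9];  Q = [1, 5] / [2] / [3] / [4]
  Insert 3 (step 6): P = [2, 3] / [4, 5] / [6] / [9];  Q = [1, 5] / [2, 6] / [3] / [4]
  Insert 8 (step 7): P = [2, 3, 8] / [4, 5] / [6] / [9];  Q = [1, 5, 7] / [2, 6] / [3] / [4]
  Insert 7 (step 8): P = [2, 3, 7] / [4, 5, 8] / [6] / [9];  Q = [1, 5, 7] / [2, 6, 8] / [3] / [4]
  Insert 1 (step 9): P = [1, 3, 7] / [2, 5, 8] / [4] / [6] / [9];  Q = [1, 5, 7] / [2, 6, 8] / [3] / [4] / [9]
Final shape: (3, 3, 1, 1, 1).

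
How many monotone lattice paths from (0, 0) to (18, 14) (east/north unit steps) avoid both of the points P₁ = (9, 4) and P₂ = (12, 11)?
Number of paths = 299017978

Inclusion–exclusion. Total paths: C(32, 18) = 471435600. Through P₁: C(13, 9)·C(19, 9) = 66050270. Through P₂: C(23, 12)·C(9, 6) = 113574552. Since P₁ is strictly southwest of P₂, a monotone path through both must visit P₁ then P₂; paths through both = C(13, 9)·C(10, 3)·C(9, 6) = 7207200. Avoid both = 471435600 − 66050270 − 113574552 + 7207200 = 299017978.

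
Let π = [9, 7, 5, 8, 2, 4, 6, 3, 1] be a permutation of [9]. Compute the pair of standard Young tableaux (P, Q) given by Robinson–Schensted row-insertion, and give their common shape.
P = [1, 3, 6] / [2, 8] / [4] / [5] / [7] / [9];  Q = [1, 4, 7] / [2, 6] / [3] / [5] / [8] / [9];  common shape = (3, 2, 1, 1, 1, 1)

Row-insert the values π_1, π_2, … into P one at a time, bumping the leftmost entry strictly greater than the inserted value down to the next row. The recording tableau Q records, in position (i, j), the step at which that cell was added to P.
  Insert 9 (step 1): P = [9];  Q = [1]
  Insert 7 (step 2): P = [7] / [9];  Q = [1] / [2]
  Insert 5 (step 3): P = [5] / [7] / [9];  Q = [1] / [2] / [3]
  Insert 8 (step 4): P = [5, 8] / [7] / [9];  Q = [1, 4] / [2] / [3]
  Insert 2 (step 5): P = [2, 8] / [5] / [7] / [9];  Q = [1, 4] / [2] / [3] / [5]
  Insert 4 (step 6): P = [2, 4] / [5, 8] / [7] / [9];  Q = [1, 4] / [2, 6] / [3] / [5]
  Insert 6 (step 7): P = [2, 4, 6] / [5, 8] / [7] / [9];  Q = [1, 4, 7] / [2, 6] / [3] / [5]
  Insert 3 (step 8): P = [2, 3, 6] / [4, 8] / [5] / [7] / [9];  Q = [1, 4, 7] / [2, 6] / [3] / [5] / [8]
  Insert 1 (step 9): P = [1, 3, 6] / [2, 8] / [4] / [5] / [7] / [9];  Q = [1, 4, 7] / [2, 6] / [3] / [5] / [8] / [9]
Final shape: (3, 2, 1, 1, 1, 1).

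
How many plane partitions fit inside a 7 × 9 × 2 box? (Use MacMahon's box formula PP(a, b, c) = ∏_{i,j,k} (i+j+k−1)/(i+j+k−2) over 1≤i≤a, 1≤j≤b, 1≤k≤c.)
PP(7, 9, 2) = 27810640

Evaluate the triple product over i = 1..7, j = 1..9, k = 1..2. The factors are (2/1) · (3/2) · (3/2) · (4/3) · (4/3) · (5/4) · (5/4) · (6/5) · … (126 factors total). The numerators and denominators telescope so the product is an integer; carrying out the multiplication exactly gives PP(7, 9, 2) = 27810640.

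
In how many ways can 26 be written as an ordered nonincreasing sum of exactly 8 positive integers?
p(26, 8 parts) = 288

Partitions of n into exactly k parts are in bijection with partitions of n − k into at most k parts (subtract 1 from each part). So p(26, exactly 8) = p(18, parts ≤ 8). Computing via the recurrence p(m, j) = p(m, j−1) + p(m−j, j) gives 288.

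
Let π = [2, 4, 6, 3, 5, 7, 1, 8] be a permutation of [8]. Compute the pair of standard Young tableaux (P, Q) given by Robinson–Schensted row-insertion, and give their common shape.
P = [1, 3, 5, 7, 8] / [2, 6] / [4];  Q = [1, 2, 3, 6, 8] / [4, 5] / [7];  common shape = (5, 2, 1)

Row-insert the values π_1, π_2, … into P one at a time, bumping the leftmost entry strictly greater than the inserted value down to the next row. The recording tableau Q records, in position (i, j), the step at which that cell was added to P.
  Insert 2 (step 1): P = [2];  Q = [1]
  Insert 4 (step 2): P = [2, 4];  Q = [1, 2]
  Insert 6 (step 3): P = [2, 4, 6];  Q = [1, 2, 3]
  Insert 3 (step 4): P = [2, 3, 6] / [4];  Q = [1, 2, 3] / [4]
  Insert 5 (step 5): P = [2, 3, 5] / [4, 6];  Q = [1, 2, 3] / [4, 5]
  Insert 7 (step 6): P = [2, 3, 5, 7] / [4, 6];  Q = [1, 2, 3, 6] / [4, 5]
  Insert 1 (step 7): P = [1, 3, 5, 7] / [2, 6] / [4];  Q = [1, 2, 3, 6] / [4, 5] / [7]
  Insert 8 (step 8): P = [1, 3, 5, 7, 8] / [2, 6] / [4];  Q = [1, 2, 3, 6, 8] / [4, 5] / [7]
Final shape: (5, 2, 1).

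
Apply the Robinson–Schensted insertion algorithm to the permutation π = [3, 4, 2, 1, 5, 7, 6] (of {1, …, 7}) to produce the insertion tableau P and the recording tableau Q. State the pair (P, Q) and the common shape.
P = [1, 4, 5, 6] / [2, 7] / [3];  Q = [1, 2, 5, 6] / [3, 7] / [4];  common shape = (4, 2, 1)

Row-insert the values π_1, π_2, … into P one at a time, bumping the leftmost entry strictly greater than the inserted value down to the next row. The recording tableau Q records, in position (i, j), the step at which that cell was added to P.
  Insert 3 (step 1): P = [3];  Q = [1]
  Insert 4 (step 2): P = [3, 4];  Q = [1, 2]
  Insert 2 (step 3): P = [2, 4] / [3];  Q = [1, 2] / [3]
  Insert 1 (step 4): P = [1, 4] / [2] / [3];  Q = [1, 2] / [3] / [4]
  Insert 5 (step 5): P = [1, 4, 5] / [2] / [3];  Q = [1, 2, 5] / [3] / [4]
  Insert 7 (step 6): P = [1, 4, 5, 7] / [2] / [3];  Q = [1, 2, 5, 6] / [3] / [4]
  Insert 6 (step 7): P = [1, 4, 5, 6] / [2, 7] / [3];  Q = [1, 2, 5, 6] / [3, 7] / [4]
Final shape: (4, 2, 1).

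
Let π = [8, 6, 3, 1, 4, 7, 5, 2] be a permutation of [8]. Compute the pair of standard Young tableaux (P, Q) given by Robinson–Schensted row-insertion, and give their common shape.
P = [1, 2, 5] / [3, 4] / [6, 7] / [8];  Q = [1, 5, 6] / [2, 7] / [3, 8] / [4];  common shape = (3, 2, 2, 1)

Row-insert the values π_1, π_2, … into P one at a time, bumping the leftmost entry strictly greater than the inserted value down to the next row. The recording tableau Q records, in position (i, j), the step at which that cell was added to P.
  Insert 8 (step 1): P = [8];  Q = [1]
  Insert 6 (step 2): P = [6] / [8];  Q = [1] / [2]
  Insert 3 (step 3): P = [3] / [6] / [8];  Q = [1] / [2] / [3]
  Insert 1 (step 4): P = [1] / [3] / [6] / [8];  Q = [1] / [2] / [3] / [4]
  Insert 4 (step 5): P = [1, 4] / [3] / [6] / [8];  Q = [1, 5] / [2] / [3] / [4]
  Insert 7 (step 6): P = [1, 4, 7] / [3] / [6] / [8];  Q = [1, 5, 6] / [2] / [3] / [4]
  Insert 5 (step 7): P = [1, 4, 5] / [3, 7] / [6] / [8];  Q = [1, 5, 6] / [2, 7] / [3] / [4]
  Insert 2 (step 8): P = [1, 2, 5] / [3, 4] / [6, 7] / [8];  Q = [1, 5, 6] / [2, 7] / [3, 8] / [4]
Final shape: (3, 2, 2, 1).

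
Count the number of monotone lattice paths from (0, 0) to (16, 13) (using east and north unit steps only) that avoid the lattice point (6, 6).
Number of paths = 49893963

Total paths from (0, 0) to (16, 13): C(29, 16) = 67863915. Paths through (6, 6): (paths (0, 0) → (6, 6)) × (paths (6, 6) → (16, 13)) = C(12, 6) · C(17, 10) = 924 · 19448 = 17969952. Avoidance count = 67863915 − 17969952 = 49893963.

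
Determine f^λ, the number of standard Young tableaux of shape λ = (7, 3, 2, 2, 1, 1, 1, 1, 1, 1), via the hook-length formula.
# SYT of shape (7, 3, 2, 2, 1, 1, 1, 1, 1, 1) = 25718875

Hook-length formula: f^λ = n! / Π hook(c), product over all cells c of the Young diagram. For λ = (7, 3, 2, 2, 1, 1, 1, 1, 1, 1), n = 20 boxes. Hook lengths by row (left-to-right, top-to-bottom): [16, 9, 6, 4, 3, 2, 1]; [11, 4, 1]; [9, 2]; [8, 1]; [6]; [5]; [4]; [3]; [2]; [1]. Product of hooks = 94595973120. So f^λ = 20! / 94595973120 = 2432902008176640000 / 94595973120 = 25718875.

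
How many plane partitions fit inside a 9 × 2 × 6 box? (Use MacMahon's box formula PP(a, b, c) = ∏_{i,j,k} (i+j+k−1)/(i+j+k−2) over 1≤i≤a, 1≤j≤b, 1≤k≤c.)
PP(9, 2, 6) = 5725720

Evaluate the triple product over i = 1..9, j = 1..2, k = 1..6. The factors are (2/1) · (3/2) · (4/3) · (5/4) · (6/5) · (7/6) · (3/2) · (4/3) · … (108 factors total). The numerators and denominators telescope so the product is an integer; carrying out the multiplication exactly gives PP(9, 2, 6) = 5725720.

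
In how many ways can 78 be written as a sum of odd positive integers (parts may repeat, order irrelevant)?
p_odd(78) = 64234

Enumerate partitions using only odd parts via the recurrence o(n, m) = o(n, m−2) + o(n−m, m) over odd m, starting from the largest odd part ≤ n. This gives p_odd(78) = 64234. (Euler's theorem: equals the count of distinct-part partitions.)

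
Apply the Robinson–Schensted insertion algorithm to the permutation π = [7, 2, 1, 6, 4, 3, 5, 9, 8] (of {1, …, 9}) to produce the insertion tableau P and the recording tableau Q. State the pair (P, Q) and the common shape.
P = [1, 3, 5, 8] / [2, 4, 9] / [6] / [7];  Q = [1, 4, 7, 8] / [2, 5, 9] / [3] / [6];  common shape = (4, 3, 1, 1)

Row-insert the values π_1, π_2, … into P one at a time, bumping the leftmost entry strictly greater than the inserted value down to the next row. The recording tableau Q records, in position (i, j), the step at which that cell was added to P.
  Insert 7 (step 1): P = [7];  Q = [1]
  Insert 2 (step 2): P = [2] / [7];  Q = [1] / [2]
  Insert 1 (step 3): P = [1] / [2] / [7];  Q = [1] / [2] / [3]
  Insert 6 (step 4): P = [1, 6] / [2] / [7];  Q = [1, 4] / [2] / [3]
  Insert 4 (step 5): P = [1, 4] / [2, 6] / [7];  Q = [1, 4] / [2, 5] / [3]
  Insert 3 (step 6): P = [1, 3] / [2, 4] / [6] / [7];  Q = [1, 4] / [2, 5] / [3] / [6]
  Insert 5 (step 7): P = [1, 3, 5] / [2, 4] / [6] / [7];  Q = [1, 4, 7] / [2, 5] / [3] / [6]
  Insert 9 (step 8): P = [1, 3, 5, 9] / [2, 4] / [6] / [7];  Q = [1, 4, 7, 8] / [2, 5] / [3] / [6]
  Insert 8 (step 9): P = [1, 3, 5, 8] / [2, 4, 9] / [6] / [7];  Q = [1, 4, 7, 8] / [2, 5, 9] / [3] / [6]
Final shape: (4, 3, 1, 1).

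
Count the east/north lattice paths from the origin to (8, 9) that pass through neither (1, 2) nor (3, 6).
Number of paths = 11830

Inclusion–exclusion. Total paths: C(17, 8) = 24310. Through P₁: C(3, 1)·C(14, 7) = 10296. Through P₂: C(9, 3)·C(8, 5) = 4704. Since P₁ is strictly southwest of P₂, a monotone path through both must visit P₁ then P₂; paths through both = C(3, 1)·C(6, 2)·C(8, 5) = 2520. Avoid both = 24310 − 10296 − 4704 + 2520 = 11830.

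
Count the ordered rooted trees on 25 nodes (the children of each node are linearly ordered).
C_24 = 1289904147324

These ordered rooted trees are counted by the Catalan number C_n = (1/(n + 1)) · C(2n, n). For n = 24: C_24 = (1/25) · C(48, 24) = 32247603683100/25 = 1289904147324.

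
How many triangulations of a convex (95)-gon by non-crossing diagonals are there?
C_93 = 60960876535340415751462563580829648891969728907438000

These polygon triangulations are counted by the Catalan number C_n = (1/(n + 1)) · C(2n, n). For n = 93: C_93 = (1/94) · C(186, 93) = 5730322394321999080637480976597986995845154517299172000/94 = 60960876535340415751462563580829648891969728907438000.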